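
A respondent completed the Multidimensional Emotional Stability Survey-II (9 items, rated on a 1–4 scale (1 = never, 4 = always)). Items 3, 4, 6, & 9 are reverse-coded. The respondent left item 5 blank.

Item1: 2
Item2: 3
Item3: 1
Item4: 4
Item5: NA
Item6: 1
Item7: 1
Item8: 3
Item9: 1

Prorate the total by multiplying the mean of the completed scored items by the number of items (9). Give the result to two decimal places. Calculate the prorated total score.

Reverse-coded (reverse-coded value = 5 − response):
  item 3: 5 − 1 = 4
  item 4: 5 − 4 = 1
  item 6: 5 − 1 = 4
  item 9: 5 − 1 = 4
Completed scored items (8 of 9): 2, 3, 4, 1, 4, 1, 3, 4; sum = 22.
Person mean = 22 / 8 ≈ 2.7500
Prorated total = (22 / 8) × 9 = 24.75 (to 2 dp)

24.75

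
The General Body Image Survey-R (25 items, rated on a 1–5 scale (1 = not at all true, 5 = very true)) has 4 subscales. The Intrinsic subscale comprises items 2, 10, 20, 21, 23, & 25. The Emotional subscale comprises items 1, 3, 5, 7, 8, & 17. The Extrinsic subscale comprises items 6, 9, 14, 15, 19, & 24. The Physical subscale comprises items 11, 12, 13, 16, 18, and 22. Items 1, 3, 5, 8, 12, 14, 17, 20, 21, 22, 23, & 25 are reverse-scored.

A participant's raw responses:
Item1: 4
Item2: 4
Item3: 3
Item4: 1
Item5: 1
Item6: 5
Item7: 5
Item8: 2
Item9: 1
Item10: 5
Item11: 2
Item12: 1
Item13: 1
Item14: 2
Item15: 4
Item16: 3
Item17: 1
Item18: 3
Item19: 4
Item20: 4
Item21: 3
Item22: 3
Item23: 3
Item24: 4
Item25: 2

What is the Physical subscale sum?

17

Physical items: 11, 12, 13, 16, 18, 22.
Of these, items 12 and 22 are reverse-scored; reversed = (1+5) − raw = 6 − raw.
  item 11: 2
  item 12: 6 − 1 = 5
  item 13: 1
  item 16: 3
  item 18: 3
  item 22: 6 − 3 = 3
Sum = 2 + 5 + 1 + 3 + 3 + 3 = 17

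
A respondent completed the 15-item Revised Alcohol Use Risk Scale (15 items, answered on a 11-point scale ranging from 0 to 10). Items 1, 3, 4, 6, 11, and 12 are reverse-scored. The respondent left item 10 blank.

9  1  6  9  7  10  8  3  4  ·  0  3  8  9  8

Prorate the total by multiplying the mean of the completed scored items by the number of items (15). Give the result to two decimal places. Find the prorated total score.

Reverse-coded (on a 0–10 scale, reversed = 10 − raw):
  item 1: 10 − 9 = 1
  item 3: 10 − 6 = 4
  item 4: 10 − 9 = 1
  item 6: 10 − 10 = 0
  item 11: 10 − 0 = 10
  item 12: 10 − 3 = 7
Completed scored items (14 of 15): 1, 1, 4, 1, 7, 0, 8, 3, 4, 10, 7, 8, 9, 8; sum = 71.
Person mean = 71 / 14 ≈ 5.0714
Prorated total = (71 / 14) × 15 = 76.07 (to 2 dp)

76.07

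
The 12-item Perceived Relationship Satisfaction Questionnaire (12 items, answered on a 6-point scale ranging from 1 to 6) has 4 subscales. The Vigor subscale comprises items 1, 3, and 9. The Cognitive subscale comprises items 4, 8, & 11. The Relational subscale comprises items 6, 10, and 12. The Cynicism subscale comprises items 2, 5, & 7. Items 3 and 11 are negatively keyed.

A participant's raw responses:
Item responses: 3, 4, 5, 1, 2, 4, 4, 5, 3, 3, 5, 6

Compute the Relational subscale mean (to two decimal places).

Relational items: 6, 10, 12.
  item 6: 4
  item 10: 3
  item 12: 6
Sum = 4 + 3 + 6 = 13
Mean = 13 / 3 = 4.33

4.33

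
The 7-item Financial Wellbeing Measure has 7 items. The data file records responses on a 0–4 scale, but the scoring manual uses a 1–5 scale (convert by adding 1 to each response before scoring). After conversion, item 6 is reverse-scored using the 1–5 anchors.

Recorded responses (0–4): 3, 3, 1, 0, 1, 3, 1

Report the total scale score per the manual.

17

Convert to 1–5: 4, 4, 2, 1, 2, 4, 2
Reverse-coded (on a 1–5 scale, reversed = 6 − raw):
  item 6: 6 − 4 = 2
Scored: 4, 4, 2, 1, 2, 2, 2
Total = 17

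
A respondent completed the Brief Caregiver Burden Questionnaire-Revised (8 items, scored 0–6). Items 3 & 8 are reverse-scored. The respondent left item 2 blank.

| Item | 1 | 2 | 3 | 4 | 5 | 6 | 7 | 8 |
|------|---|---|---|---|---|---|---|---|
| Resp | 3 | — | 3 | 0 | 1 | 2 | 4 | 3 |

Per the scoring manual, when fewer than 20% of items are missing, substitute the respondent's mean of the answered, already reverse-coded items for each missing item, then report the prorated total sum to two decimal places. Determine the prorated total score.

18.29

Reverse-coded (reverse-coded value = 6 − response):
  item 3: 6 − 3 = 3
  item 8: 6 − 3 = 3
Completed scored items (7 of 8): 3, 3, 0, 1, 2, 4, 3; sum = 16.
Person mean = 16 / 7 ≈ 2.2857
Prorated total = (16 / 7) × 8 = 18.29 (to 2 dp)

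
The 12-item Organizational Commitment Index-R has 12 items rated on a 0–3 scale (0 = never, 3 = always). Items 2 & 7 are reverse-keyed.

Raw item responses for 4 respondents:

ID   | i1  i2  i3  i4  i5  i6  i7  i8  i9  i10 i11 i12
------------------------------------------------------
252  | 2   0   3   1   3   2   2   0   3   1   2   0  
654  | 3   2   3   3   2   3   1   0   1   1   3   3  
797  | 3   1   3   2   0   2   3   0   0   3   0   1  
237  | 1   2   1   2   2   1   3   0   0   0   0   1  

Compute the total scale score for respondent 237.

Respondent 237 raw: 1, 2, 1, 2, 2, 1, 3, 0, 0, 0, 0, 1.
Reverse-coded (reversed = (0+3) − raw = 3 − raw):
  item 1: 1
  item 2: 3 − 2 = 1
  item 3: 1
  item 4: 2
  item 5: 2
  item 6: 1
  item 7: 3 − 3 = 0
  item 8: 0
  item 9: 0
  item 10: 0
  item 11: 0
  item 12: 1
Sum = 1 + 1 + 1 + 2 + 2 + 1 + 0 + 0 + 0 + 0 + 0 + 1 = 9

9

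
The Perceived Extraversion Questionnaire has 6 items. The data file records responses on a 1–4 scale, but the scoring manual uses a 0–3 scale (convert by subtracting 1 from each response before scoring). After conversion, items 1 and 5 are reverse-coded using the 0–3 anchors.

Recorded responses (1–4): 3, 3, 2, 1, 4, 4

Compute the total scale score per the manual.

7

Convert to 0–3: 2, 2, 1, 0, 3, 3
Reverse-coded (reversed = (0+3) − raw = 3 − raw):
  item 1: 3 − 2 = 1
  item 5: 3 − 3 = 0
Scored: 1, 2, 1, 0, 0, 3
Total = 7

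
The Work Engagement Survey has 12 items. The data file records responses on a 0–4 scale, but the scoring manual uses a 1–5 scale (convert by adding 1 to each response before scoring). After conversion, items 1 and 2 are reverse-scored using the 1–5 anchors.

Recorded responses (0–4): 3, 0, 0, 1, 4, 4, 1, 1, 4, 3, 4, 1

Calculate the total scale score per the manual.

Convert to 1–5: 4, 1, 1, 2, 5, 5, 2, 2, 5, 4, 5, 2
Reverse-coded (on a 1–5 scale, reversed = 6 − raw):
  item 1: 6 − 4 = 2
  item 2: 6 − 1 = 5
Scored: 2, 5, 1, 2, 5, 5, 2, 2, 5, 4, 5, 2
Total = 40

40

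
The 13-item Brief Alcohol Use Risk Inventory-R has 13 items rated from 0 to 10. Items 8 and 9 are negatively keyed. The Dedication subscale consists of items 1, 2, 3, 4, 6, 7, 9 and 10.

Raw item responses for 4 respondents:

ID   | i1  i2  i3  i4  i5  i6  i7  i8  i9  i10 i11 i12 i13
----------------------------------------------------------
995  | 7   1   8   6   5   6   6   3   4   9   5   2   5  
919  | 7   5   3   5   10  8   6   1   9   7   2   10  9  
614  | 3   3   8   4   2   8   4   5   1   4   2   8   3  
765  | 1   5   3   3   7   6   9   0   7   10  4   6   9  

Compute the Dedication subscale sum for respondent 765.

40

Respondent 765 raw: 1, 5, 3, 3, 7, 6, 9, 0, 7, 10, 4, 6, 9.
Dedication items: 1, 2, 3, 4, 6, 7, 9, 10.
Reverse-coded (reversed = (0+10) − raw = 10 − raw):
  item 1: 1
  item 2: 5
  item 3: 3
  item 4: 3
  item 6: 6
  item 7: 9
  item 9: 10 − 7 = 3
  item 10: 10
Sum = 1 + 5 + 3 + 3 + 6 + 9 + 3 + 10 = 40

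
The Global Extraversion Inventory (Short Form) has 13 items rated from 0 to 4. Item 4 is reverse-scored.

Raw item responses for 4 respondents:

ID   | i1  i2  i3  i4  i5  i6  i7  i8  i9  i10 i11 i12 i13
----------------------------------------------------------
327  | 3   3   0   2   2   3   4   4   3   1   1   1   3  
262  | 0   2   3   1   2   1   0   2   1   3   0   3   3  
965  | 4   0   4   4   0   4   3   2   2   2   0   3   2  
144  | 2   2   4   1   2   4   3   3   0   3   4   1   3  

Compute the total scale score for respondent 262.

Respondent 262 raw: 0, 2, 3, 1, 2, 1, 0, 2, 1, 3, 0, 3, 3.
Reverse-coded (reversed = (0+4) − raw = 4 − raw):
  item 1: 0
  item 2: 2
  item 3: 3
  item 4: 4 − 1 = 3
  item 5: 2
  item 6: 1
  item 7: 0
  item 8: 2
  item 9: 1
  item 10: 3
  item 11: 0
  item 12: 3
  item 13: 3
Sum = 0 + 2 + 3 + 3 + 2 + 1 + 0 + 2 + 1 + 3 + 0 + 3 + 3 = 23

23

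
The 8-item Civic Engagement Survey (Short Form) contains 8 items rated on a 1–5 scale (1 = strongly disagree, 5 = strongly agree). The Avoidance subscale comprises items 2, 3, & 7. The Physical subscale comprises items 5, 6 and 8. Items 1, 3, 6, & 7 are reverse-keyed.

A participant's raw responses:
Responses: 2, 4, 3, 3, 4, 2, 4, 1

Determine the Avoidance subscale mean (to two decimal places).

3.00

Avoidance items: 2, 3, 7.
Of these, items 3 and 7 are reverse-keyed; on a 1–5 scale, reversed = 6 − raw.
  item 2: 4
  item 3: 6 − 3 = 3
  item 7: 6 − 4 = 2
Sum = 4 + 3 + 2 = 9
Mean = 9 / 3 = 3.00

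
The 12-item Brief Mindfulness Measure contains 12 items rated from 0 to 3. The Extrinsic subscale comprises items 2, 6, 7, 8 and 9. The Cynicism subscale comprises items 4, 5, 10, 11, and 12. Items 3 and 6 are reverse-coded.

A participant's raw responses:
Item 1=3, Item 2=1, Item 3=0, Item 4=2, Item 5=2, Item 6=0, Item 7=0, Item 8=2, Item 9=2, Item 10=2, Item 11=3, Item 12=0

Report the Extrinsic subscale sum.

Extrinsic items: 2, 6, 7, 8, 9.
Of these, item 6 is reverse-coded; on a 0–3 scale, reversed = 3 − raw.
  item 2: 1
  item 6: 3 − 0 = 3
  item 7: 0
  item 8: 2
  item 9: 2
Sum = 1 + 3 + 0 + 2 + 2 = 8

8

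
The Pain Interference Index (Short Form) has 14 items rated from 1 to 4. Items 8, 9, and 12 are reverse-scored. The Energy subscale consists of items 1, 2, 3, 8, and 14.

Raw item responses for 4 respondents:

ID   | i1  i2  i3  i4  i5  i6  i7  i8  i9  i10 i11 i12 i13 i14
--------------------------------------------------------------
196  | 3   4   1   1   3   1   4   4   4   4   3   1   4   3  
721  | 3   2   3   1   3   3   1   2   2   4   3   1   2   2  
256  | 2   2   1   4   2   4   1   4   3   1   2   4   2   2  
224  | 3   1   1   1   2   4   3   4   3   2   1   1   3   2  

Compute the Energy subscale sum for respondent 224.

8

Respondent 224 raw: 3, 1, 1, 1, 2, 4, 3, 4, 3, 2, 1, 1, 3, 2.
Energy items: 1, 2, 3, 8, 14.
Reverse-coded (reversed = (1+4) − raw = 5 − raw):
  item 1: 3
  item 2: 1
  item 3: 1
  item 8: 5 − 4 = 1
  item 14: 2
Sum = 3 + 1 + 1 + 1 + 2 = 8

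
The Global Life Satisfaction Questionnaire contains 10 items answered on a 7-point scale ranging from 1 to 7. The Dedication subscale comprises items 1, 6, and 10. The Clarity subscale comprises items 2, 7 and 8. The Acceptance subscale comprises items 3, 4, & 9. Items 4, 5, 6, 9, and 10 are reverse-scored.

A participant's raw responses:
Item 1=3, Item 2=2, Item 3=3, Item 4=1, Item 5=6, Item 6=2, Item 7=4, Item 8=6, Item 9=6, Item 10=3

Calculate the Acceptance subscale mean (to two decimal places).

4.00

Acceptance items: 3, 4, 9.
Of these, items 4 & 9 are reverse-scored; reversed = (1+7) − raw = 8 − raw.
  item 3: 3
  item 4: 8 − 1 = 7
  item 9: 8 − 6 = 2
Sum = 3 + 7 + 2 = 12
Mean = 12 / 3 = 4.00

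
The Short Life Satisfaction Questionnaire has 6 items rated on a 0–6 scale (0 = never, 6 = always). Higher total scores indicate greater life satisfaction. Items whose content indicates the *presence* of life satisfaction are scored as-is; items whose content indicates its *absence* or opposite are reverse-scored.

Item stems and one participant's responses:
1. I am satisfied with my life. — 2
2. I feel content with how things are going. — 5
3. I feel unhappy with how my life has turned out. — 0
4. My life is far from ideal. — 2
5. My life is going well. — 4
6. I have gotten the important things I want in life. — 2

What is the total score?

23

Items 3, 4 describe the absence/opposite of life satisfaction → reverse-score.
reverse-coded value = 6 − response.
  item 1: 2
  item 2: 5
  item 3: 6 − 0 = 6
  item 4: 6 − 2 = 4
  item 5: 4
  item 6: 2
Total = 2 + 5 + 6 + 4 + 4 + 2 = 23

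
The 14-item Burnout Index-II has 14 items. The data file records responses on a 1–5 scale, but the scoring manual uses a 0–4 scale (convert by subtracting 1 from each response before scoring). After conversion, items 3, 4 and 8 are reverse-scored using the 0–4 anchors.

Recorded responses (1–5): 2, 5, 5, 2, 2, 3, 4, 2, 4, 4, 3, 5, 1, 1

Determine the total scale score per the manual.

29

Convert to 0–4: 1, 4, 4, 1, 1, 2, 3, 1, 3, 3, 2, 4, 0, 0
Reverse-coded (reversed = (0+4) − raw = 4 − raw):
  item 3: 4 − 4 = 0
  item 4: 4 − 1 = 3
  item 8: 4 − 1 = 3
Scored: 1, 4, 0, 3, 1, 2, 3, 3, 3, 3, 2, 4, 0, 0
Total = 29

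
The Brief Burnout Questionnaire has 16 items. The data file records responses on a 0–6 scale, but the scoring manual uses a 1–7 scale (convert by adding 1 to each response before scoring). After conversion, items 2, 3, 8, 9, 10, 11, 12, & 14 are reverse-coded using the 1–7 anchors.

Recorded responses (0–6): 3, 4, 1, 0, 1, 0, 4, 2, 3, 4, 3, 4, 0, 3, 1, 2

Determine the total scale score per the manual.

51

Convert to 1–7: 4, 5, 2, 1, 2, 1, 5, 3, 4, 5, 4, 5, 1, 4, 2, 3
Reverse-coded (on a 1–7 scale, reversed = 8 − raw):
  item 2: 8 − 5 = 3
  item 3: 8 − 2 = 6
  item 8: 8 − 3 = 5
  item 9: 8 − 4 = 4
  item 10: 8 − 5 = 3
  item 11: 8 − 4 = 4
  item 12: 8 − 5 = 3
  item 14: 8 − 4 = 4
Scored: 4, 3, 6, 1, 2, 1, 5, 5, 4, 3, 4, 3, 1, 4, 2, 3
Total = 51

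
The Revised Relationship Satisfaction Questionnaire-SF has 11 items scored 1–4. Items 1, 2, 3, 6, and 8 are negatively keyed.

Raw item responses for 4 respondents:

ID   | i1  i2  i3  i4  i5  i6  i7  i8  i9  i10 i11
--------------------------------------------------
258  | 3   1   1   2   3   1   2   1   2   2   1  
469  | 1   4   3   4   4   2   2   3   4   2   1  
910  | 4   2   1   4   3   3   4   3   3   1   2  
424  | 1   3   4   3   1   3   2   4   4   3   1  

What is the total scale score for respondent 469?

Respondent 469 raw: 1, 4, 3, 4, 4, 2, 2, 3, 4, 2, 1.
Reverse-coded (on a 1–4 scale, reversed = 5 − raw):
  item 1: 5 − 1 = 4
  item 2: 5 − 4 = 1
  item 3: 5 − 3 = 2
  item 4: 4
  item 5: 4
  item 6: 5 − 2 = 3
  item 7: 2
  item 8: 5 − 3 = 2
  item 9: 4
  item 10: 2
  item 11: 1
Sum = 4 + 1 + 2 + 4 + 4 + 3 + 2 + 2 + 4 + 2 + 1 = 29

29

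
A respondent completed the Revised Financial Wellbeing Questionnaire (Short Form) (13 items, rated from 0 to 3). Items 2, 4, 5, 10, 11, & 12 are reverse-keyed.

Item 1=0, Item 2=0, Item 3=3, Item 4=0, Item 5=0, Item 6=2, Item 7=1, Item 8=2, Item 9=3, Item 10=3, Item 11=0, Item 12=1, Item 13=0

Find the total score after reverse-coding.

Reversing items 2, 4, 5, 10, 11 and 12 with 3 − raw:
Total = 0 + (3−0) + 3 + (3−0) + (3−0) + 2 + 1 + 2 + 3 + (3−3) + (3−0) + (3−1) + 0
      = 0 + 3 + 3 + 3 + 3 + 2 + 1 + 2 + 3 + 0 + 3 + 2 + 0 = 25

25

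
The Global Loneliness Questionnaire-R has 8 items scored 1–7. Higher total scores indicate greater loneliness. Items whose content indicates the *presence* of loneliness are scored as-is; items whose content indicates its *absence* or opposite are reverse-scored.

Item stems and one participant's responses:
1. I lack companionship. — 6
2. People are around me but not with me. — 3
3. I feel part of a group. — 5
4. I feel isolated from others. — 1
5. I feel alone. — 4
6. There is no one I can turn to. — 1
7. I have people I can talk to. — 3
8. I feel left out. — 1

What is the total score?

24

Items 3, 7 describe the absence/opposite of loneliness → reverse-score.
reverse-coded value = 8 − response.
  item 1: 6
  item 2: 3
  item 3: 8 − 5 = 3
  item 4: 1
  item 5: 4
  item 6: 1
  item 7: 8 − 3 = 5
  item 8: 1
Total = 6 + 3 + 3 + 1 + 4 + 1 + 5 + 1 = 24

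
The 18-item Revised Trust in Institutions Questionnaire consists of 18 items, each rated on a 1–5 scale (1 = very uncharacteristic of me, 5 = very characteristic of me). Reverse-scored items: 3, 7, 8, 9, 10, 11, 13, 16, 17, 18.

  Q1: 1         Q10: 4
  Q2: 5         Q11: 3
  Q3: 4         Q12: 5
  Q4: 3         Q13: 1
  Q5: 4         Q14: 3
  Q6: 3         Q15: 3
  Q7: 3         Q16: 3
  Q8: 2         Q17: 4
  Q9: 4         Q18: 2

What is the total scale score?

Apply reverse scoring (on a 1–5 scale, reversed = 6 − raw):
  item 3: 6 − 4 = 2
  item 7: 6 − 3 = 3
  item 8: 6 − 2 = 4
  item 9: 6 − 4 = 2
  item 10: 6 − 4 = 2
  item 11: 6 − 3 = 3
  item 13: 6 − 1 = 5
  item 16: 6 − 3 = 3
  item 17: 6 − 4 = 2
  item 18: 6 − 2 = 4
Scored items: 1, 5, 2, 3, 4, 3, 3, 4, 2, 2, 3, 5, 5, 3, 3, 3, 2, 4
Total = 1 + 5 + 2 + 3 + 4 + 3 + 3 + 4 + 2 + 2 + 3 + 5 + 5 + 3 + 3 + 3 + 2 + 4 = 57

57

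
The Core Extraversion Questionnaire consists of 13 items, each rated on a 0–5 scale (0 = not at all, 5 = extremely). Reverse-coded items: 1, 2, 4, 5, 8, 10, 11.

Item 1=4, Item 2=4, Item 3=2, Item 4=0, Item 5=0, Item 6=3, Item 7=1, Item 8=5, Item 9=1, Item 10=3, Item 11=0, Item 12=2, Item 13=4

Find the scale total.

32

Reversing items 1, 2, 4, 5, 8, 10, & 11 with 5 − raw:
Total = (5−4) + (5−4) + 2 + (5−0) + (5−0) + 3 + 1 + (5−5) + 1 + (5−3) + (5−0) + 2 + 4
      = 1 + 1 + 2 + 5 + 5 + 3 + 1 + 0 + 1 + 2 + 5 + 2 + 4 = 32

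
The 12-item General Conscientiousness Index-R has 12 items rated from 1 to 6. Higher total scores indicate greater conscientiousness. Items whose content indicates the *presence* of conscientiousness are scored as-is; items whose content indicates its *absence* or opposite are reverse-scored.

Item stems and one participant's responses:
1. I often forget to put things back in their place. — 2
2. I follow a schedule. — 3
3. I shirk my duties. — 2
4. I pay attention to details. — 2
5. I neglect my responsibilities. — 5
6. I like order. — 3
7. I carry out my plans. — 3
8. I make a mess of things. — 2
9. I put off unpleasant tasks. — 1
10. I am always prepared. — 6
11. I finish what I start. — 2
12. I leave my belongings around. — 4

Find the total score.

45

Items 1, 3, 5, 8, 9, 12 describe the absence/opposite of conscientiousness → reverse-score.
reverse-coded value = 7 − response.
  item 1: 7 − 2 = 5
  item 2: 3
  item 3: 7 − 2 = 5
  item 4: 2
  item 5: 7 − 5 = 2
  item 6: 3
  item 7: 3
  item 8: 7 − 2 = 5
  item 9: 7 − 1 = 6
  item 10: 6
  item 11: 2
  item 12: 7 − 4 = 3
Total = 5 + 3 + 5 + 2 + 2 + 3 + 3 + 5 + 6 + 6 + 2 + 3 = 45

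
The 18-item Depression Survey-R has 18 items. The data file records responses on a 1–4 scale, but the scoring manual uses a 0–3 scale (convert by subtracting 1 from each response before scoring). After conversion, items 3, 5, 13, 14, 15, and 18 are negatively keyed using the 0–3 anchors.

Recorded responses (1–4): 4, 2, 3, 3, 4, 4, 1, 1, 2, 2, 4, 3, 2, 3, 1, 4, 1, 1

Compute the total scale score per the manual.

Convert to 0–3: 3, 1, 2, 2, 3, 3, 0, 0, 1, 1, 3, 2, 1, 2, 0, 3, 0, 0
Reverse-coded (reverse-coded value = 3 − response):
  item 3: 3 − 2 = 1
  item 5: 3 − 3 = 0
  item 13: 3 − 1 = 2
  item 14: 3 − 2 = 1
  item 15: 3 − 0 = 3
  item 18: 3 − 0 = 3
Scored: 3, 1, 1, 2, 0, 3, 0, 0, 1, 1, 3, 2, 2, 1, 3, 3, 0, 3
Total = 29

29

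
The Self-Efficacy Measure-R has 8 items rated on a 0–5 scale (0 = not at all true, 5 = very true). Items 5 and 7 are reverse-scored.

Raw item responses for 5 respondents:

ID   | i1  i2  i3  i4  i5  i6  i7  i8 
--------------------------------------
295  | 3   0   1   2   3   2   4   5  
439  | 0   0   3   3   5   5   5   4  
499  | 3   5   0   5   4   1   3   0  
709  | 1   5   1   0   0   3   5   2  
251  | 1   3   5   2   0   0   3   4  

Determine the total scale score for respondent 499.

17

Respondent 499 raw: 3, 5, 0, 5, 4, 1, 3, 0.
Reverse-coded (reversed = (0+5) − raw = 5 − raw):
  item 1: 3
  item 2: 5
  item 3: 0
  item 4: 5
  item 5: 5 − 4 = 1
  item 6: 1
  item 7: 5 − 3 = 2
  item 8: 0
Sum = 3 + 5 + 0 + 5 + 1 + 1 + 2 + 0 = 17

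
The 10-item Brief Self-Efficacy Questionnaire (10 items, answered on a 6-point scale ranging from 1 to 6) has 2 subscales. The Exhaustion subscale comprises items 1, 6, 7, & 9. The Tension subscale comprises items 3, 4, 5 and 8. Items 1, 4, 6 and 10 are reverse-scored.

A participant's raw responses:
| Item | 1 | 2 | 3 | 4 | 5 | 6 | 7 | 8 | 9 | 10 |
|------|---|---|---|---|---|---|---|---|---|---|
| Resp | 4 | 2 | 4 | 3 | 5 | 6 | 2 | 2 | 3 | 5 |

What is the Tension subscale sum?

Tension items: 3, 4, 5, 8.
Of these, item 4 is reverse-scored; on a 1–6 scale, reversed = 7 − raw.
  item 3: 4
  item 4: 7 − 3 = 4
  item 5: 5
  item 8: 2
Sum = 4 + 4 + 5 + 2 = 15

15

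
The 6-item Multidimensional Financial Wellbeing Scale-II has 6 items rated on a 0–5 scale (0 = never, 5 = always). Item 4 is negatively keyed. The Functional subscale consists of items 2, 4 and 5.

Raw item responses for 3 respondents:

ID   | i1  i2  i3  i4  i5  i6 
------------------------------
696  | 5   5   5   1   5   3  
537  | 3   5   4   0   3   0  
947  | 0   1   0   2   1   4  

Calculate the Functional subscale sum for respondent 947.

Respondent 947 raw: 0, 1, 0, 2, 1, 4.
Functional items: 2, 4, 5.
Reverse-coded (reversed = (0+5) − raw = 5 − raw):
  item 2: 1
  item 4: 5 − 2 = 3
  item 5: 1
Sum = 1 + 3 + 1 = 5

5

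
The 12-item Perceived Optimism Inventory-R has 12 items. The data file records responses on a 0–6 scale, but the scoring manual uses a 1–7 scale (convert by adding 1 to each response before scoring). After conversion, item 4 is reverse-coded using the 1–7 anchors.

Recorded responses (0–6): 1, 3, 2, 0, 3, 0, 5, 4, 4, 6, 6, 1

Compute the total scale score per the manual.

Convert to 1–7: 2, 4, 3, 1, 4, 1, 6, 5, 5, 7, 7, 2
Reverse-coded (reverse-coded value = 8 − response):
  item 4: 8 − 1 = 7
Scored: 2, 4, 3, 7, 4, 1, 6, 5, 5, 7, 7, 2
Total = 53

53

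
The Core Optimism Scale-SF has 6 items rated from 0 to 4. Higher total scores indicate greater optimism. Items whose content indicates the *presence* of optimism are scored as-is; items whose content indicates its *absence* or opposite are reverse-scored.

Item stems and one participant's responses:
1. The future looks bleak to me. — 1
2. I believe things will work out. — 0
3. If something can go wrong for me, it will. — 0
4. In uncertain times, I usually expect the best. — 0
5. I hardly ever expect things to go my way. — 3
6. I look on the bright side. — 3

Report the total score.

Items 1, 3, 5 describe the absence/opposite of optimism → reverse-score.
reversed = (0+4) − raw = 4 − raw.
  item 1: 4 − 1 = 3
  item 2: 0
  item 3: 4 − 0 = 4
  item 4: 0
  item 5: 4 − 3 = 1
  item 6: 3
Total = 3 + 0 + 4 + 0 + 1 + 3 = 11

11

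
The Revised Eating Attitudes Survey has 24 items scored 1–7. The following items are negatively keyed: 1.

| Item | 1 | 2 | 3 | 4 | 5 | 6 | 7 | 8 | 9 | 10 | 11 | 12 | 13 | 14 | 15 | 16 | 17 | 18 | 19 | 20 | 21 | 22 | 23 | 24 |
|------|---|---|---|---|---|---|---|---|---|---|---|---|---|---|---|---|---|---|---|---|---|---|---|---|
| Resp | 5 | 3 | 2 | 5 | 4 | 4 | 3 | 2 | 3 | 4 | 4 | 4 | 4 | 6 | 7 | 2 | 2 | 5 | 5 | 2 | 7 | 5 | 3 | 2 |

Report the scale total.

Reverse-coded items (reverse-coded value = 8 − response):
  item 1: 8 − 5 = 3
After reverse-coding: 3, 3, 2, 5, 4, 4, 3, 2, 3, 4, 4, 4, 4, 6, 7, 2, 2, 5, 5, 2, 7, 5, 3, 2
Total = 3 + 3 + 2 + 5 + 4 + 4 + 3 + 2 + 3 + 4 + 4 + 4 + 4 + 6 + 7 + 2 + 2 + 5 + 5 + 2 + 7 + 5 + 3 + 2 = 91

91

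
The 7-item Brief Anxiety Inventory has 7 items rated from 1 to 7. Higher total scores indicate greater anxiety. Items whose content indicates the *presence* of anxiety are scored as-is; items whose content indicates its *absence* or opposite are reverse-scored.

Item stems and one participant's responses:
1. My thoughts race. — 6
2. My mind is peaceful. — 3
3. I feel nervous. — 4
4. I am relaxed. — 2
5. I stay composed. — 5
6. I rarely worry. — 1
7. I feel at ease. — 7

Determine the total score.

Items 2, 4, 5, 6, 7 describe the absence/opposite of anxiety → reverse-score.
reverse-coded value = 8 − response.
  item 1: 6
  item 2: 8 − 3 = 5
  item 3: 4
  item 4: 8 − 2 = 6
  item 5: 8 − 5 = 3
  item 6: 8 − 1 = 7
  item 7: 8 − 7 = 1
Total = 6 + 5 + 4 + 6 + 3 + 7 + 1 = 32

32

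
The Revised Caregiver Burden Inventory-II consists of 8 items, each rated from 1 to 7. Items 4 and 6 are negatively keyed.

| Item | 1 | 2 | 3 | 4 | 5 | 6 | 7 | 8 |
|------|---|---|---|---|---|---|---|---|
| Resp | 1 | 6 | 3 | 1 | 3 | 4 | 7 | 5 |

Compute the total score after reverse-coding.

36

Reverse-coded items (reversed = (1+7) − raw = 8 − raw):
  item 4: 8 − 1 = 7
  item 6: 8 − 4 = 4
Scored responses: 1, 6, 3, 7, 3, 4, 7, 5
Total = 1 + 6 + 3 + 7 + 3 + 4 + 7 + 5 = 36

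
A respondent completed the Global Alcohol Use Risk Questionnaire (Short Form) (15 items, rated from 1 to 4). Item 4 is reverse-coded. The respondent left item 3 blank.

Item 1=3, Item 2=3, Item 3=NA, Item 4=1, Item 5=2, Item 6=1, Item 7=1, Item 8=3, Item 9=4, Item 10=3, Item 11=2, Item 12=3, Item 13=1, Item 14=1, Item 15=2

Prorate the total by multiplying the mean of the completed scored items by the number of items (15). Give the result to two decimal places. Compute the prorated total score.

35.36

Reverse-coded (on a 1–4 scale, reversed = 5 − raw):
  item 4: 5 − 1 = 4
Completed scored items (14 of 15): 3, 3, 4, 2, 1, 1, 3, 4, 3, 2, 3, 1, 1, 2; sum = 33.
Person mean = 33 / 14 ≈ 2.3571
Prorated total = (33 / 14) × 15 = 35.36 (to 2 dp)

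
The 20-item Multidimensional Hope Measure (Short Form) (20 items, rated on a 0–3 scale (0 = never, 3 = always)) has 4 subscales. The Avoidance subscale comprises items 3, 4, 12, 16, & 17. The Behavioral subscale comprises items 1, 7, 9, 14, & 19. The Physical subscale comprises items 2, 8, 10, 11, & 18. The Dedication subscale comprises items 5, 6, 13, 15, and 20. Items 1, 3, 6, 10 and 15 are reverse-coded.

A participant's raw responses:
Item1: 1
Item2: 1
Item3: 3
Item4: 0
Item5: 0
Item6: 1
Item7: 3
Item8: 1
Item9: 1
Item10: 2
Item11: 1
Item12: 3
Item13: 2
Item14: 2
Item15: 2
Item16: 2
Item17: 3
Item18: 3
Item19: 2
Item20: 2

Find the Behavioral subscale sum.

Behavioral items: 1, 7, 9, 14, 19.
Of these, item 1 is reverse-coded; on a 0–3 scale, reversed = 3 − raw.
  item 1: 3 − 1 = 2
  item 7: 3
  item 9: 1
  item 14: 2
  item 19: 2
Sum = 2 + 3 + 1 + 2 + 2 = 10

10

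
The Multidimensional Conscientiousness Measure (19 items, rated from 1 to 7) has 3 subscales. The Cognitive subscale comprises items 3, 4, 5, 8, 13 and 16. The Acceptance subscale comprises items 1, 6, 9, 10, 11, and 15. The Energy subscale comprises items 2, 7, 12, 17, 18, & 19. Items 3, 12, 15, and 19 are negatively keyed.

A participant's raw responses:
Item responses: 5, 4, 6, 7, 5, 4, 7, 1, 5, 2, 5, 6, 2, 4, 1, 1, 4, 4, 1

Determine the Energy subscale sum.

Energy items: 2, 7, 12, 17, 18, 19.
Of these, items 12 & 19 are negatively keyed; on a 1–7 scale, reversed = 8 − raw.
  item 2: 4
  item 7: 7
  item 12: 8 − 6 = 2
  item 17: 4
  item 18: 4
  item 19: 8 − 1 = 7
Sum = 4 + 7 + 2 + 4 + 4 + 7 = 28

28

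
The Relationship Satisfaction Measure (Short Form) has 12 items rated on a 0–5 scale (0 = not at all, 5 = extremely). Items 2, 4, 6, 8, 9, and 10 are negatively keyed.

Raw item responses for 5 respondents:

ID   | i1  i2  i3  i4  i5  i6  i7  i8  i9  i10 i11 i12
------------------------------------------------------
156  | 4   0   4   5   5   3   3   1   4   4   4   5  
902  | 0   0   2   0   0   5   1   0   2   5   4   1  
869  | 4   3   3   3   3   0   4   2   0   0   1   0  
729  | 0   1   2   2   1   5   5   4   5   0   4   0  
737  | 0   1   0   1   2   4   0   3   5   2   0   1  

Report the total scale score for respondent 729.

Respondent 729 raw: 0, 1, 2, 2, 1, 5, 5, 4, 5, 0, 4, 0.
Reverse-coded (on a 0–5 scale, reversed = 5 − raw):
  item 1: 0
  item 2: 5 − 1 = 4
  item 3: 2
  item 4: 5 − 2 = 3
  item 5: 1
  item 6: 5 − 5 = 0
  item 7: 5
  item 8: 5 − 4 = 1
  item 9: 5 − 5 = 0
  item 10: 5 − 0 = 5
  item 11: 4
  item 12: 0
Sum = 0 + 4 + 2 + 3 + 1 + 0 + 5 + 1 + 0 + 5 + 4 + 0 = 25

25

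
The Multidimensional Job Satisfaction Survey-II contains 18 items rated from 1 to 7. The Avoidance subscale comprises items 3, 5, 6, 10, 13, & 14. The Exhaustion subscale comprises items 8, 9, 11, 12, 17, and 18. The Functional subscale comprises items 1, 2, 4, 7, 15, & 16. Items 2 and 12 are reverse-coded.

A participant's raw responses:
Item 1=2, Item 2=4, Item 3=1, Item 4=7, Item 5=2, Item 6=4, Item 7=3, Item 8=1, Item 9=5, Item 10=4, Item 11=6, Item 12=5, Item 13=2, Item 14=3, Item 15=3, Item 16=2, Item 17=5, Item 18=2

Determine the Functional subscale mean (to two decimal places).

Functional items: 1, 2, 4, 7, 15, 16.
Of these, item 2 is reverse-coded; on a 1–7 scale, reversed = 8 − raw.
  item 1: 2
  item 2: 8 − 4 = 4
  item 4: 7
  item 7: 3
  item 15: 3
  item 16: 2
Sum = 2 + 4 + 7 + 3 + 3 + 2 = 21
Mean = 21 / 6 = 3.50

3.50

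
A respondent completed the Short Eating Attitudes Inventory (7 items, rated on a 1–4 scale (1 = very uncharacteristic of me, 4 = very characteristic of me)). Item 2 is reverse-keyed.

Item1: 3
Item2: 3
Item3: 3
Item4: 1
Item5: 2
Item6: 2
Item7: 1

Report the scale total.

Raw sum = 15. Reverse-keyed items: 2; their raw sum = 3.
Each reversal replaces raw with 5 − raw, changing the total by 5 − 2·raw per item.
Total = 15 + 1·5 − 2·3 = 15 + 5 − 6 = 14

14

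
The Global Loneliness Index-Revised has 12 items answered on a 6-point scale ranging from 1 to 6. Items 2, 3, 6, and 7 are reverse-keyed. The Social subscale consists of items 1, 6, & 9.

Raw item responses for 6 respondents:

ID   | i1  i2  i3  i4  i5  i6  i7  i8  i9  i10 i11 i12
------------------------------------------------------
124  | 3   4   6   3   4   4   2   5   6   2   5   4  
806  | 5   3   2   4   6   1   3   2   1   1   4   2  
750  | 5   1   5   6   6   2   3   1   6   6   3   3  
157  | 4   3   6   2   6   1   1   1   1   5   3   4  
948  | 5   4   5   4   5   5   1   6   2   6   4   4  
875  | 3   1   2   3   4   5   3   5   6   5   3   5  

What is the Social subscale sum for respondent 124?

Respondent 124 raw: 3, 4, 6, 3, 4, 4, 2, 5, 6, 2, 5, 4.
Social items: 1, 6, 9.
Reverse-coded (reversed = (1+6) − raw = 7 − raw):
  item 1: 3
  item 6: 7 − 4 = 3
  item 9: 6
Sum = 3 + 3 + 6 = 12

12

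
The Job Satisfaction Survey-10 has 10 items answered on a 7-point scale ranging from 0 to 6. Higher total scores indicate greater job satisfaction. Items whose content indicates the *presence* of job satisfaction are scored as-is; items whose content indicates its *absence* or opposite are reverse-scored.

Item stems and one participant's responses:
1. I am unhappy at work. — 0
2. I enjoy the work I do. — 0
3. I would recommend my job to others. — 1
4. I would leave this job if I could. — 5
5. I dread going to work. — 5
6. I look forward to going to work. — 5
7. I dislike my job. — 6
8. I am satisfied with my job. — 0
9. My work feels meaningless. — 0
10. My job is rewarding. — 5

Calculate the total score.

Items 1, 4, 5, 7, 9 describe the absence/opposite of job satisfaction → reverse-score.
on a 0–6 scale, reversed = 6 − raw.
  item 1: 6 − 0 = 6
  item 2: 0
  item 3: 1
  item 4: 6 − 5 = 1
  item 5: 6 − 5 = 1
  item 6: 5
  item 7: 6 − 6 = 0
  item 8: 0
  item 9: 6 − 0 = 6
  item 10: 5
Total = 6 + 0 + 1 + 1 + 1 + 5 + 0 + 0 + 6 + 5 = 25

25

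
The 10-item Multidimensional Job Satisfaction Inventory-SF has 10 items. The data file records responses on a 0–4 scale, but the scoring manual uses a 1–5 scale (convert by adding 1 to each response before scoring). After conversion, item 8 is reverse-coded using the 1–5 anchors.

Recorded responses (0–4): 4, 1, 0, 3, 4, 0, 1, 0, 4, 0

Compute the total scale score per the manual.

Convert to 1–5: 5, 2, 1, 4, 5, 1, 2, 1, 5, 1
Reverse-coded (reversed = (1+5) − raw = 6 − raw):
  item 8: 6 − 1 = 5
Scored: 5, 2, 1, 4, 5, 1, 2, 5, 5, 1
Total = 31

31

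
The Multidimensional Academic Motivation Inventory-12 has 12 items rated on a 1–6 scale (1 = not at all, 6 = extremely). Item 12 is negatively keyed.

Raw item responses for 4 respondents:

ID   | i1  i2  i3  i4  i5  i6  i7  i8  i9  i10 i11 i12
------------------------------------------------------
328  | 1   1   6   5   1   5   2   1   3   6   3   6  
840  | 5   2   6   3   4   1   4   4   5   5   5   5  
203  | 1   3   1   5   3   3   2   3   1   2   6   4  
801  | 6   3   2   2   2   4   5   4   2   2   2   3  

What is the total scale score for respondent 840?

46

Respondent 840 raw: 5, 2, 6, 3, 4, 1, 4, 4, 5, 5, 5, 5.
Reverse-coded (on a 1–6 scale, reversed = 7 − raw):
  item 1: 5
  item 2: 2
  item 3: 6
  item 4: 3
  item 5: 4
  item 6: 1
  item 7: 4
  item 8: 4
  item 9: 5
  item 10: 5
  item 11: 5
  item 12: 7 − 5 = 2
Sum = 5 + 2 + 6 + 3 + 4 + 1 + 4 + 4 + 5 + 5 + 5 + 2 = 46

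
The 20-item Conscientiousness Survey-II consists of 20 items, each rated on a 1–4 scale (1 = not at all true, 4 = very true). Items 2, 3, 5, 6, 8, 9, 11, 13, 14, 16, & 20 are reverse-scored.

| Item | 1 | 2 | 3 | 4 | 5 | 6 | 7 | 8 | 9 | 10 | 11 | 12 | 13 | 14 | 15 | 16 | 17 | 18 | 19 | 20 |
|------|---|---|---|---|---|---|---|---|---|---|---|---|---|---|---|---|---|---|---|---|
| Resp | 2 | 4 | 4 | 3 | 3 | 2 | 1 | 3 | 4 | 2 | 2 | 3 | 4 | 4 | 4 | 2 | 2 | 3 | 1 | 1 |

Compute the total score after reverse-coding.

43

Reverse-coded items (on a 1–4 scale, reversed = 5 − raw):
  item 2: 5 − 4 = 1
  item 3: 5 − 4 = 1
  item 5: 5 − 3 = 2
  item 6: 5 − 2 = 3
  item 8: 5 − 3 = 2
  item 9: 5 − 4 = 1
  item 11: 5 − 2 = 3
  item 13: 5 − 4 = 1
  item 14: 5 − 4 = 1
  item 16: 5 − 2 = 3
  item 20: 5 − 1 = 4
After reverse-coding: 2, 1, 1, 3, 2, 3, 1, 2, 1, 2, 3, 3, 1, 1, 4, 3, 2, 3, 1, 4
Total = 2 + 1 + 1 + 3 + 2 + 3 + 1 + 2 + 1 + 2 + 3 + 3 + 1 + 1 + 4 + 3 + 2 + 3 + 1 + 4 = 43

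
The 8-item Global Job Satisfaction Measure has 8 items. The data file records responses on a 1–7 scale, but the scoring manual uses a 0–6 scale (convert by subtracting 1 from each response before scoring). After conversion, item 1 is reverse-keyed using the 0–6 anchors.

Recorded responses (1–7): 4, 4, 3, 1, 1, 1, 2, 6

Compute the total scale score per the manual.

Convert to 0–6: 3, 3, 2, 0, 0, 0, 1, 5
Reverse-coded (reverse-coded value = 6 − response):
  item 1: 6 − 3 = 3
Scored: 3, 3, 2, 0, 0, 0, 1, 5
Total = 14

14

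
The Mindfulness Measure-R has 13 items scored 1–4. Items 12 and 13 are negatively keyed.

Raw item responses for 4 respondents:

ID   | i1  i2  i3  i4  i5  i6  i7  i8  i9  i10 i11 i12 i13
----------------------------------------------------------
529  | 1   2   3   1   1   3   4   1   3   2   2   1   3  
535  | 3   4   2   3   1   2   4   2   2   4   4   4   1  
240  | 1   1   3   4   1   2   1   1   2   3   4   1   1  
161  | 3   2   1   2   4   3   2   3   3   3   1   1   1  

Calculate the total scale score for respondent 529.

29

Respondent 529 raw: 1, 2, 3, 1, 1, 3, 4, 1, 3, 2, 2, 1, 3.
Reverse-coded (on a 1–4 scale, reversed = 5 − raw):
  item 1: 1
  item 2: 2
  item 3: 3
  item 4: 1
  item 5: 1
  item 6: 3
  item 7: 4
  item 8: 1
  item 9: 3
  item 10: 2
  item 11: 2
  item 12: 5 − 1 = 4
  item 13: 5 − 3 = 2
Sum = 1 + 2 + 3 + 1 + 1 + 3 + 4 + 1 + 3 + 2 + 2 + 4 + 2 = 29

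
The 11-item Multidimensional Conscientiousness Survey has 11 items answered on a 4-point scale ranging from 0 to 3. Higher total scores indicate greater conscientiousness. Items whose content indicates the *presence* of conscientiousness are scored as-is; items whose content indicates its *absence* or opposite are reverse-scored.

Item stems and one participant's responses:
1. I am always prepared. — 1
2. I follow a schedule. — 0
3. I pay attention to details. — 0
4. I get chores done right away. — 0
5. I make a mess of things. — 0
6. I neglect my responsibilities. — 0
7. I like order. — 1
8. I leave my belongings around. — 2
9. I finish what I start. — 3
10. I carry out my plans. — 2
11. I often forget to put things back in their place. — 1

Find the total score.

16

Items 5, 6, 8, 11 describe the absence/opposite of conscientiousness → reverse-score.
reverse-coded value = 3 − response.
  item 1: 1
  item 2: 0
  item 3: 0
  item 4: 0
  item 5: 3 − 0 = 3
  item 6: 3 − 0 = 3
  item 7: 1
  item 8: 3 − 2 = 1
  item 9: 3
  item 10: 2
  item 11: 3 − 1 = 2
Total = 1 + 0 + 0 + 0 + 3 + 3 + 1 + 1 + 3 + 2 + 2 = 16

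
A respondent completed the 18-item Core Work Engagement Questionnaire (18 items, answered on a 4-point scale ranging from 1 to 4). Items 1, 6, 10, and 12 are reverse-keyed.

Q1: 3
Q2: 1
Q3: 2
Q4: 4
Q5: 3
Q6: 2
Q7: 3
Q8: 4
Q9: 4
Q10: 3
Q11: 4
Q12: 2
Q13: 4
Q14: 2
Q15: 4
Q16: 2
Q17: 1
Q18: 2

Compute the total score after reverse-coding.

50

Reverse-keyed items use 5 − raw:
  item 1: 5 − 3 = 2
  item 6: 5 − 2 = 3
  item 10: 5 − 3 = 2
  item 12: 5 − 2 = 3
Scored responses: 2, 1, 2, 4, 3, 3, 3, 4, 4, 2, 4, 3, 4, 2, 4, 2, 1, 2
Total = 2 + 1 + 2 + 4 + 3 + 3 + 3 + 4 + 4 + 2 + 4 + 3 + 4 + 2 + 4 + 2 + 1 + 2 = 50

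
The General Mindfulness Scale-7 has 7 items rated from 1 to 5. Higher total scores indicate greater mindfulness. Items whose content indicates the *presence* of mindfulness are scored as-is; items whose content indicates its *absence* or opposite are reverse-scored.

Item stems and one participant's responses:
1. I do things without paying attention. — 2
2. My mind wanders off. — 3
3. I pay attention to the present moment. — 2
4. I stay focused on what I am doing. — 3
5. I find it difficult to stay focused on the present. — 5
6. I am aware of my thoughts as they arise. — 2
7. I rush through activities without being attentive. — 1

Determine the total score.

20

Items 1, 2, 5, 7 describe the absence/opposite of mindfulness → reverse-score.
reversed = (1+5) − raw = 6 − raw.
  item 1: 6 − 2 = 4
  item 2: 6 − 3 = 3
  item 3: 2
  item 4: 3
  item 5: 6 − 5 = 1
  item 6: 2
  item 7: 6 − 1 = 5
Total = 4 + 3 + 2 + 3 + 1 + 2 + 5 = 20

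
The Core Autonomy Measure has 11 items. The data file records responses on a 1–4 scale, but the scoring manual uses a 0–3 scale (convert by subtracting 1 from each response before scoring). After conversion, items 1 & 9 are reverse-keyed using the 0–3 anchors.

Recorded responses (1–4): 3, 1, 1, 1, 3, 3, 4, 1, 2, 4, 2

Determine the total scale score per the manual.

Convert to 0–3: 2, 0, 0, 0, 2, 2, 3, 0, 1, 3, 1
Reverse-coded (reverse-coded value = 3 − response):
  item 1: 3 − 2 = 1
  item 9: 3 − 1 = 2
Scored: 1, 0, 0, 0, 2, 2, 3, 0, 2, 3, 1
Total = 14

14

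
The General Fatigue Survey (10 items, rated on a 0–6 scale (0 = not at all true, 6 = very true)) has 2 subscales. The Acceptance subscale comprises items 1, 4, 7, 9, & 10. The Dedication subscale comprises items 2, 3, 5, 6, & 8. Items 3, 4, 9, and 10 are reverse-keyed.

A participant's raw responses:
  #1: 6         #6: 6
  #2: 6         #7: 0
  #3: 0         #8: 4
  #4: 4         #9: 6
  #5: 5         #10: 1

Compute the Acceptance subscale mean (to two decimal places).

2.60

Acceptance items: 1, 4, 7, 9, 10.
Of these, items 4, 9, & 10 are reverse-keyed; reversed = (0+6) − raw = 6 − raw.
  item 1: 6
  item 4: 6 − 4 = 2
  item 7: 0
  item 9: 6 − 6 = 0
  item 10: 6 − 1 = 5
Sum = 6 + 2 + 0 + 0 + 5 = 13
Mean = 13 / 5 = 2.60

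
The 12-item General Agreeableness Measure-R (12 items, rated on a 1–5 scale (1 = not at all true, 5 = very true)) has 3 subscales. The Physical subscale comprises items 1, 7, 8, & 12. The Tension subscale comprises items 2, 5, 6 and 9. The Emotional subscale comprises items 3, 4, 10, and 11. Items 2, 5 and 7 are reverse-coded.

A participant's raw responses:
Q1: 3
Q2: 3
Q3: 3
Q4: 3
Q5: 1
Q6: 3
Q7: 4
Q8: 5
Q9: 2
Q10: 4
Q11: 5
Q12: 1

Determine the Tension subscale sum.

Tension items: 2, 5, 6, 9.
Of these, items 2 & 5 are reverse-coded; reversed = (1+5) − raw = 6 − raw.
  item 2: 6 − 3 = 3
  item 5: 6 − 1 = 5
  item 6: 3
  item 9: 2
Sum = 3 + 5 + 3 + 2 = 13

13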